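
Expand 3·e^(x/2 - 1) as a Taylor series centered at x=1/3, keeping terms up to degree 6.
3·e^(-5/6) + 3·e^(-5/6)·(x - 1/3)/2 + 3·e^(-5/6)·(x - 1/3)^2/8 + e^(-5/6)·(x - 1/3)^3/16 + e^(-5/6)·(x - 1/3)^4/128 + e^(-5/6)·(x - 1/3)^5/1280 + e^(-5/6)·(x - 1/3)^6/15360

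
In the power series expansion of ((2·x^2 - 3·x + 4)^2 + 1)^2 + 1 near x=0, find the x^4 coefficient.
Expand to order 4: ((2·x^2 - 3·x + 4)^2 + 1)^2 + 1 = 1337·x^4 - 1608·x^3 + 1426·x^2 - 816·x + 290 + O(x^5).
The coefficient of x^4 is 1337.

Final answer: 1337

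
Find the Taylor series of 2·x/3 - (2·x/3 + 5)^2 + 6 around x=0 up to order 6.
-4·x^2/9 - 6·x - 19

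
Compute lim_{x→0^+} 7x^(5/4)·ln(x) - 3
The product is a 0·∞ indeterminate form at x → 0⁺.
Rewrite the product as 7·ln(x) / x^(-5/4) and apply L'Hôpital, or use the standard hierarchy x^(-5/4) ≫ |ln x| as x → 0⁺.
The indeterminate product → 0, so the limit = -3.

Final answer: -3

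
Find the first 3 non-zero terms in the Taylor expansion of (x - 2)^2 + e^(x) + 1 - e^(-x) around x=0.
x^2 - 2·x + 5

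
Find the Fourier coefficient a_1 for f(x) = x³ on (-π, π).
a_1 = (1/π) ∫_{-π}^{π} f(x)·cos(1x) dx.
Evaluate the integral (use parity and integration by parts as needed): a_1 = 0.

Final answer: 0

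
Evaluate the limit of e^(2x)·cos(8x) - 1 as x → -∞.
Evaluate the dominant behaviour as x → -∞; each term tends to a finite value or vanishes.
Limit = -1.

Final answer: -1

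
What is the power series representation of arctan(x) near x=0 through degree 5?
x^5/5 - x^3/3 + x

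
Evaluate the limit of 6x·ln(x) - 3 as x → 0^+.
The product is a 0·∞ indeterminate form at x → 0⁺.
Rewrite the product as 6·ln(x) / x^(-1) and apply L'Hôpital, or use the standard hierarchy x^(-1) ≫ |ln x| as x → 0⁺.
The indeterminate product → 0, so the limit = -3.

Final answer: -3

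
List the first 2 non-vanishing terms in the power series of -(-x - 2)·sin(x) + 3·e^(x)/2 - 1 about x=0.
7·x/2 + 1/2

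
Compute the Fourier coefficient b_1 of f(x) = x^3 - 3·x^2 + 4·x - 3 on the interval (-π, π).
b_1 = (1/π) ∫_{-π}^{π} f(x)·sin(1x) dx.
Evaluate the integral (use parity and integration by parts as needed): b_1 = -4 + 2·π^2.

Final answer: -4 + 2·π^2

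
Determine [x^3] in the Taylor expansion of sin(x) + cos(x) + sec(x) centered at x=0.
Expand to order 3: sin(x) + cos(x) + sec(x) = -x^3/6 + x + 2 + O(x^4).
The coefficient of x^3 is -1/6.

Final answer: -1/6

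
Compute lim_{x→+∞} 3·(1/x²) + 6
Evaluate the dominant behaviour as x → +∞; each term tends to a finite value or vanishes.
Limit = 6.

Final answer: 6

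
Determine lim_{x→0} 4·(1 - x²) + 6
Direct substitution at x = 0 gives 10.

Final answer: 10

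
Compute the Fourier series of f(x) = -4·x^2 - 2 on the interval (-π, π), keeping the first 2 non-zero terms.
16·cos(x) - 4·π^2/3 - 2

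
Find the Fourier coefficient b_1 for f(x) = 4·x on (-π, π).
b_1 = (1/π) ∫_{-π}^{π} f(x)·sin(1x) dx.
Evaluate the integral (use parity and integration by parts as needed): b_1 = 8.

Final answer: 8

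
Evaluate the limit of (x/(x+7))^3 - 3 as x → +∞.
As x → +∞: x/(x+7) = 1/(1 + 7/x) → 1, and the 3rd power of a limit-1 base also → 1; with the additive constant, 1 - 3 = -2.
Limit = -2.

Final answer: -2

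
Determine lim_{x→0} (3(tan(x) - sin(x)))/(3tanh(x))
Both numerator and denominator → 0 as x → 0; this is a 0/0 indeterminate form.
Expand each to leading order near x = 0: numerator ~ 3·x^3/2, denominator ~ 3·x.
The limit of the ratio is 0.

Final answer: 0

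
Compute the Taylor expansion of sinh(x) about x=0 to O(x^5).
x^3/6 + x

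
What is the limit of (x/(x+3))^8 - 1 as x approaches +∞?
As x → +∞: x/(x+3) = 1/(1 + 3/x) → 1, and the 8th power of a limit-1 base also → 1; with the additive constant, 1 - 1 = 0.
Limit = 0.

Final answer: 0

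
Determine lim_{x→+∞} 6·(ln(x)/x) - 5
Evaluate the dominant behaviour as x → +∞; each term tends to a finite value or vanishes.
Limit = -5.

Final answer: -5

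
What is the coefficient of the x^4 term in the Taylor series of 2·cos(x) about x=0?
Expand to order 4: 2·cos(x) = x^4/12 - x^2 + 2 + O(x^5).
The coefficient of x^4 is 1/12.

Final answer: 1/12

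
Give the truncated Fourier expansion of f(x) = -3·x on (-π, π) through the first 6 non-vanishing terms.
-6·sin(x) + 3·sin(2·x) - 2·sin(3·x) + 3·sin(4·x)/2 - 6·sin(5·x)/5 + sin(6·x)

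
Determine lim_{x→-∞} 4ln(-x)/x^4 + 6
The quotient is an ∞/∞ indeterminate form as x → -∞.
Compare growth rates of the dominant terms (exponentials ≫ polynomials ≫ logarithms), or apply L'Hôpital's rule; the quotient → 0.
Adding the constant: 0 + 6 = 6. Limit = 6.

Final answer: 6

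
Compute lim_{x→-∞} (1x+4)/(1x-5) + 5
Evaluate the dominant behaviour as x → -∞; each term tends to a finite value or vanishes.
Limit = 6.

Final answer: 6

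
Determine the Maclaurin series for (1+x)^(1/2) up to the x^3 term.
x^3/16 - x^2/8 + x/2 + 1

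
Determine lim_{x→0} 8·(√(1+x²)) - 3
Direct substitution at x = 0 gives 5.

Final answer: 5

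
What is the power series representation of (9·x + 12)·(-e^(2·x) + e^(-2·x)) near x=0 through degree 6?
-24·x^6/5 - 32·x^5/5 - 24·x^4 - 32·x^3 - 36·x^2 - 48·x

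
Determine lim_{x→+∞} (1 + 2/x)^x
As x → +∞: this is the defining limit (1 + 2/x)^x → e^2.
Limit = e^(2).

Final answer: e^(2)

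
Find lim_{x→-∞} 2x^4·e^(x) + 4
The product is a 0·∞ indeterminate form at x → -∞.
Rewrite the product as 2x^4 / e^(-x) (an ∞/∞ form) and apply L'Hôpital, or use the standard hierarchy e^(|x|) ≫ |x^4| as x → -∞.
The indeterminate product → 0, so the limit = 4.

Final answer: 4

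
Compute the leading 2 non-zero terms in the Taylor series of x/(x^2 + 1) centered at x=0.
-x^3 + x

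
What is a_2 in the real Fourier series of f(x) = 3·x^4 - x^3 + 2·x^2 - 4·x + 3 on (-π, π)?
a_2 = (1/π) ∫_{-π}^{π} f(x)·cos(2x) dx.
Evaluate the integral (use parity and integration by parts as needed): a_2 = -7 + 6·π^2.

Final answer: -7 + 6·π^2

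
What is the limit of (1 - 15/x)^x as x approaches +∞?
As x → +∞: this is the defining limit (1 - 15/x)^x → e^(-15).
Limit = e^(-15).

Final answer: e^(-15)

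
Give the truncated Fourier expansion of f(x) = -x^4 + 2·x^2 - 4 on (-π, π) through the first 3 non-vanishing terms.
(-56 + 8·π^2)·cos(x) + (5 - 2·π^2)·cos(2·x) - π^4/5 - 4 + 2·π^2/3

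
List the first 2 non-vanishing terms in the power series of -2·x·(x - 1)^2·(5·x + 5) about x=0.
10·x^2 - 10·x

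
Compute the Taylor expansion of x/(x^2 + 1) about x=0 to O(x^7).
x^5 - x^3 + x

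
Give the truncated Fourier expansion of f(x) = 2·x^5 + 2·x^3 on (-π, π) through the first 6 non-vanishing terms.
(-76·π^2 + 4·π^4 + 456)·sin(x) + (-2·π^4 - 12 + 8·π^2)·sin(2·x) + (-44·π^2/27 + 88/81 + 4·π^4/3)·sin(3·x) + (-π^4 - 3/32 + π^2/4)·sin(4·x) + (-24/625 + 4·π^2/25 + 4·π^4/5)·sin(5·x) + (-2·π^4/3 - 8·π^2/27 + 4/81)·sin(6·x)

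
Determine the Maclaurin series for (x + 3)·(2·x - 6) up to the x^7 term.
2·x^2 - 18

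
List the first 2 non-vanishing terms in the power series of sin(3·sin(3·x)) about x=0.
-135·x^3 + 9·x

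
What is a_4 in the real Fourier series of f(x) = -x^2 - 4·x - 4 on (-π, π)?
a_4 = (1/π) ∫_{-π}^{π} f(x)·cos(4x) dx.
Evaluate the integral (use parity and integration by parts as needed): a_4 = -1/4.

Final answer: -1/4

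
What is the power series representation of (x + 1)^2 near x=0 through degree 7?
x^2 + 2·x + 1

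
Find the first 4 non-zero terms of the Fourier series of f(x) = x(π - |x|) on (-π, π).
8·sin(x)/π + 8·sin(3·x)/(27·π) + 8·sin(5·x)/(125·π) + 8·sin(7·x)/(343·π)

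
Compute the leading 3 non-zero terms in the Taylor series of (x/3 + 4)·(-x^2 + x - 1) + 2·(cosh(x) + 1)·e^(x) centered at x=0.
4·x^3/3 - 2·x^2/3 + 23·x/3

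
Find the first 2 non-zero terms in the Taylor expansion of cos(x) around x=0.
1 - x^2/2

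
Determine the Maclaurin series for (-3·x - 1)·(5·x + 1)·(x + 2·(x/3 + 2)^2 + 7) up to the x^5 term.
-10·x^4/3 - 511·x^3/9 - 2291·x^2/9 - 371·x/3 - 15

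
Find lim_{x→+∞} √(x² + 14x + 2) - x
This is an ∞ − ∞ indeterminate form.
Multiply and divide by the conjugate √(x²+14x + 2) + x; the x² terms cancel, leaving (14x + 2)/(√(x²+14x + 2)+x) → 14/2 = 7.
Limit = 7.

Final answer: 7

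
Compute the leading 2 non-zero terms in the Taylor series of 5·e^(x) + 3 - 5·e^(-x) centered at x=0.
10·x + 3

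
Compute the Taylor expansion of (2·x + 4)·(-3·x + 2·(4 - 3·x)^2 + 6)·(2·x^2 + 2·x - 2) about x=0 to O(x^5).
12·x^4 - 388·x^3 + 108·x^2 + 560·x - 304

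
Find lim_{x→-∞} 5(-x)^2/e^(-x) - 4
The quotient is an ∞/∞ indeterminate form as x → -∞.
Compare growth rates of the dominant terms (exponentials ≫ polynomials ≫ logarithms), or apply L'Hôpital's rule; the quotient → 0.
Adding the constant: 0 - 4 = -4. Limit = -4.

Final answer: -4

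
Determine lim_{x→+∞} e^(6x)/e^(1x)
This is an ∞/∞ indeterminate form as x → +∞.
Rewrite e^(6x)/e^(1x) = e^((6−1)x) = e^(5x); the exponent coefficient is 5 > 0 so e^(5x) → ∞.
Limit = ∞.

Final answer: ∞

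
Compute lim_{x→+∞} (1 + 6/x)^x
As x → +∞: this is the defining limit (1 + 6/x)^x → e^6.
Limit = e^(6).

Final answer: e^(6)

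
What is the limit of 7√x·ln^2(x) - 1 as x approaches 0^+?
The product is a 0·∞ indeterminate form at x → 0⁺.
Rewrite the product as 7·ln^2(x) / x^(-1/2) and apply L'Hôpital, or use the standard hierarchy x^(-1/2) ≫ |ln x|^2 as x → 0⁺.
The indeterminate product → 0, so the limit = -1.

Final answer: -1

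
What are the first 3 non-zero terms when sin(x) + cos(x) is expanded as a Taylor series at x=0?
-x^2/2 + x + 1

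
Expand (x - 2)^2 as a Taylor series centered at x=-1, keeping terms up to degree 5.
9 - 6·(x + 1) + (x + 1)^2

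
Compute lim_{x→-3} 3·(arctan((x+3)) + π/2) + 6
Direct substitution at x = -3 gives 3·π/2 + 6.

Final answer: 3·π/2 + 6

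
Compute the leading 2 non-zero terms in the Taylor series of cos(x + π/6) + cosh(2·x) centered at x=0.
-x/2 + √(3)/2 + 1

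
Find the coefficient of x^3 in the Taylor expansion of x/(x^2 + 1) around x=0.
Expand to order 3: x/(x^2 + 1) = -x^3 + x + O(x^4).
The coefficient of x^3 is -1.

Final answer: -1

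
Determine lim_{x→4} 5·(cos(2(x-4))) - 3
Direct substitution at x = 4 gives 2.

Final answer: 2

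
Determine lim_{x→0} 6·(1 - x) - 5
Direct substitution at x = 0 gives 1.

Final answer: 1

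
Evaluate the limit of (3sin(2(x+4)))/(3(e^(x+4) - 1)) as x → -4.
Both numerator and denominator → 0 as x → -4; this is a 0/0 indeterminate form.
Expand each to leading order near x = -4: numerator ~ 6·(x + 4), denominator ~ 3·(x + 4).
The limit of the ratio is 2.

Final answer: 2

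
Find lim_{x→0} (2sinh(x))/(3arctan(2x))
Both numerator and denominator → 0 as x → 0; this is a 0/0 indeterminate form.
Expand each to leading order near x = 0: numerator ~ 2·x, denominator ~ 6·x.
The limit of the ratio is 1/3.

Final answer: 1/3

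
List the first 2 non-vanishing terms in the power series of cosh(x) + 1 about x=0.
x^2/2 + 2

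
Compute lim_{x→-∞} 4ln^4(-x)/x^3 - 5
The quotient is an ∞/∞ indeterminate form as x → -∞.
Compare growth rates of the dominant terms (exponentials ≫ polynomials ≫ logarithms), or apply L'Hôpital's rule; the quotient → 0.
Adding the constant: 0 - 5 = -5. Limit = -5.

Final answer: -5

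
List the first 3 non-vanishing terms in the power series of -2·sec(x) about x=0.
-5·x^4/12 - x^2 - 2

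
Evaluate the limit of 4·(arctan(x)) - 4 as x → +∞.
Evaluate the dominant behaviour as x → +∞; each term tends to a finite value or vanishes.
Limit = -4 + 2·π.

Final answer: -4 + 2·π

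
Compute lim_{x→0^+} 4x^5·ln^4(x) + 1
The product is a 0·∞ indeterminate form at x → 0⁺.
Rewrite the product as 4·ln^4(x) / x^(-5) and apply L'Hôpital, or use the standard hierarchy x^(-5) ≫ |ln x|^4 as x → 0⁺.
The indeterminate product → 0, so the limit = 1.

Final answer: 1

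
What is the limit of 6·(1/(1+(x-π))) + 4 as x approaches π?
Direct substitution at x = π gives 10.

Final answer: 10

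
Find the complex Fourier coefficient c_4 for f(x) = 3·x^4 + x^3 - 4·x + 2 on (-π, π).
Compute the real Fourier coefficients first: a_4 = -9/16 + 3·π^2/2, b_4 = 35/16 - π^2/2.
Then c_4 = (a_4 − i·b_4)/2 = -9/32 + 3·π^2/4 - 35·i/32 + i·π^2/4.

Final answer: -9/32 + 3·π^2/4 - 35·i/32 + i·π^2/4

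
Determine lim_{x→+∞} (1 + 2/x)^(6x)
As x → +∞: write (1 + 2/x)^(6x) = ((1 + 2/x)^x)^6 → (e^2)^6 = e^12.
Limit = e^(12).

Final answer: e^(12)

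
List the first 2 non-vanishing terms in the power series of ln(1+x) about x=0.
-x^2/2 + x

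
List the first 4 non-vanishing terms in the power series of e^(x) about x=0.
x^3/6 + x^2/2 + x + 1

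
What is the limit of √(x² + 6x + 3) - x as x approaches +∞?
This is an ∞ − ∞ indeterminate form.
Multiply and divide by the conjugate √(x²+6x + 3) + x; the x² terms cancel, leaving (6x + 3)/(√(x²+6x + 3)+x) → 6/2 = 3.
Limit = 3.

Final answer: 3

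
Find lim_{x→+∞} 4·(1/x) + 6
Evaluate the dominant behaviour as x → +∞; each term tends to a finite value or vanishes.
Limit = 6.

Final answer: 6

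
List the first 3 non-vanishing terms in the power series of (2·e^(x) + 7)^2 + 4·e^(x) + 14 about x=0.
24·x^2 + 40·x + 99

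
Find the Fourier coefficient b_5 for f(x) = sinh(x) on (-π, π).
b_5 = (1/π) ∫_{-π}^{π} f(x)·sin(5x) dx.
Evaluate the integral (use parity and integration by parts as needed): b_5 = 5·sinh(π)/(13·π).

Final answer: 5·sinh(π)/(13·π)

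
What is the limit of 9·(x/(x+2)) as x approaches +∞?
Evaluate the dominant behaviour as x → +∞; each term tends to a finite value or vanishes.
Limit = 9.

Final answer: 9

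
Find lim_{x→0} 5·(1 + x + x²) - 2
Direct substitution at x = 0 gives 3.

Final answer: 3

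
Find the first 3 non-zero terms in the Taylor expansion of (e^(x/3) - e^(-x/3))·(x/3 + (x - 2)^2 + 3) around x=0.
61·x^3/81 - 22·x^2/9 + 14·x/3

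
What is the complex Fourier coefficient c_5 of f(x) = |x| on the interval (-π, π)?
Compute the real Fourier coefficients first: a_5 = -4/(25·π), b_5 = 0.
Then c_5 = (a_5 − i·b_5)/2 = -2/(25·π).

Final answer: -2/(25·π)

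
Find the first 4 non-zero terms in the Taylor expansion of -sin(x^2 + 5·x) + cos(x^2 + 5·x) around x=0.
95·x^3/6 - 27·x^2/2 - 5·x + 1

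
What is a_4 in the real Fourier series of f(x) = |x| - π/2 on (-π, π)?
a_4 = (1/π) ∫_{-π}^{π} f(x)·cos(4x) dx.
Evaluate the integral (use parity and integration by parts as needed): a_4 = 0.

Final answer: 0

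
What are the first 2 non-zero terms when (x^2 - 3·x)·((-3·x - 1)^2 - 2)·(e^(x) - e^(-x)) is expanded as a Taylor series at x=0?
-38·x^3 + 6·x^2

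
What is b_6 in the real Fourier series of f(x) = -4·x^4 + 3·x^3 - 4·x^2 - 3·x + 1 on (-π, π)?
b_6 = (1/π) ∫_{-π}^{π} f(x)·sin(6x) dx.
Evaluate the integral (use parity and integration by parts as needed): b_6 = 7/6 - π^2.

Final answer: 7/6 - π^2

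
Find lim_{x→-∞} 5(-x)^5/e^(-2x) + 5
The quotient is an ∞/∞ indeterminate form as x → -∞.
Compare growth rates of the dominant terms (exponentials ≫ polynomials ≫ logarithms), or apply L'Hôpital's rule; the quotient → 0.
Adding the constant: 0 + 5 = 5. Limit = 5.

Final answer: 5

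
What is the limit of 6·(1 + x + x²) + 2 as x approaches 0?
Direct substitution at x = 0 gives 8.

Final answer: 8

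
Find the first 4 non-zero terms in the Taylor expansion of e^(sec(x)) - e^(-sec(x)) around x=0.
x^6·(e^(-1)/720 + 151·e/720) + x^4·(e^(-1)/12 + e/3) + x^2·(e^(-1)/2 + e/2) - e^(-1) + e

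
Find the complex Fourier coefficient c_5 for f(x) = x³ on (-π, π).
Compute the real Fourier coefficients first: a_5 = 0, b_5 = -12/125 + 2·π^2/5.
Then c_5 = (a_5 − i·b_5)/2 = -i·π^2/5 + 6·i/125.

Final answer: -i·π^2/5 + 6·i/125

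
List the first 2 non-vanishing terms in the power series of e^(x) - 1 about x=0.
x^2/2 + x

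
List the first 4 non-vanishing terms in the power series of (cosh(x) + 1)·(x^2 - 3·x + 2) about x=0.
-3·x^3/2 + 3·x^2 - 6·x + 4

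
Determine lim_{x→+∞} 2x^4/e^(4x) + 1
The quotient is an ∞/∞ indeterminate form as x → +∞.
The exponential denominator e^(4x) dominates the polynomial numerator (e^x ≫ x^4 as x → ∞), so the quotient → 0.
Adding the constant: 0 + 1 = 1. Limit = 1.

Final answer: 1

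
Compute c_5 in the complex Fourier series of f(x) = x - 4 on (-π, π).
Compute the real Fourier coefficients first: a_5 = 0, b_5 = 2/5.
Then c_5 = (a_5 − i·b_5)/2 = -i/5.

Final answer: -i/5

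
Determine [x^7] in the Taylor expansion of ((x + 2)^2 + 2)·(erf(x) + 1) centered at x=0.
Expand to order 7: ((x + 2)^2 + 2)·(erf(x) + 1) = -3·x^7/(35·√(π)) + 4·x^6/(5·√(π)) + 8·x^5/(15·√(π)) - 8·x^4/(3·√(π)) - 2·x^3/√(π) + x^2·(1 + 8/√(π)) + x·(4 + 12/√(π)) + 6 + O(x^8).
The coefficient of x^7 is -3/(35·√(π)).

Final answer: -3/(35·√(π))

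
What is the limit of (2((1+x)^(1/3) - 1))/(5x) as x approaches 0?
Both numerator and denominator → 0 as x → 0; this is a 0/0 indeterminate form.
Expand each to leading order near x = 0: numerator ~ 2·x/3, denominator ~ 5·x.
The limit of the ratio is 2/15.

Final answer: 2/15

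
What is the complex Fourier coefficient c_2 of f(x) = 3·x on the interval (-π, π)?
Compute the real Fourier coefficients first: a_2 = 0, b_2 = -3.
Then c_2 = (a_2 − i·b_2)/2 = 3·i/2.

Final answer: 3·i/2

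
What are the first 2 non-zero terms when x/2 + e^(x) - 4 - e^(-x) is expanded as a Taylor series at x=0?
5·x/2 - 4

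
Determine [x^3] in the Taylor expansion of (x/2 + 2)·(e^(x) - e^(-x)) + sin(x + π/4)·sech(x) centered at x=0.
Expand to order 3: (x/2 + 2)·(e^(x) - e^(-x)) + sin(x + π/4)·sech(x) = x^3·(2/3 - √(2)/3) + x^2·(1 - √(2)/2) + x·(√(2)/2 + 4) + √(2)/2 + O(x^4).
The coefficient of x^3 is 2/3 - √(2)/3.

Final answer: 2/3 - √(2)/3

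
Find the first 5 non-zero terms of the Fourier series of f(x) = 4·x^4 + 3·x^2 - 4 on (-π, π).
(180 - 32·π^2)·cos(x) + (-9 + 8·π^2)·cos(2·x) + (28/27 - 32·π^2/9)·cos(3·x) + 2·π^2·cos(4·x) - 4 + π^2 + 4·π^4/5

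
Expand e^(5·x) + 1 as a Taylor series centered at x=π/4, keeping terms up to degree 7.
1 + e^(5·π/4) + 5·e^(5·π/4)·(x - π/4) + 25·e^(5·π/4)·(x - π/4)^2/2 + 125·e^(5·π/4)·(x - π/4)^3/6 + 625·e^(5·π/4)·(x - π/4)^4/24 + 625·e^(5·π/4)·(x - π/4)^5/24 + 3125·e^(5·π/4)·(x - π/4)^6/144 + 15625·e^(5·π/4)·(x - π/4)^7/1008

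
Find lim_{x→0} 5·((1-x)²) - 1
Direct substitution at x = 0 gives 4.

Final answer: 4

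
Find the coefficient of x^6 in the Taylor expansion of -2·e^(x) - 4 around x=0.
Expand to order 6: -2·e^(x) - 4 = -x^6/360 - x^5/60 - x^4/12 - x^3/3 - x^2 - 2·x - 6 + O(x^7).
The coefficient of x^6 is -1/360.

Final answer: -1/360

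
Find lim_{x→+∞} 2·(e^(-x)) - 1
Evaluate the dominant behaviour as x → +∞; each term tends to a finite value or vanishes.
Limit = -1.

Final answer: -1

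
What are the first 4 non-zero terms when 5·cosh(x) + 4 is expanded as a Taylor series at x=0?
x^6/144 + 5·x^4/24 + 5·x^2/2 + 9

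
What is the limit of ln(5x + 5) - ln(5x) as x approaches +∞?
This is an ∞ − ∞ indeterminate form.
Combine the logarithms: ln(5x+5) − ln(5x) = ln((5x+5)/(5x)) = ln(1 + 5/(5x)) → ln(1) = 0.
Limit = 0.

Final answer: 0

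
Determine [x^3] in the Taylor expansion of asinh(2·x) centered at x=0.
Expand to order 3: asinh(2·x) = -4·x^3/3 + 2·x + O(x^4).
The coefficient of x^3 is -4/3.

Final answer: -4/3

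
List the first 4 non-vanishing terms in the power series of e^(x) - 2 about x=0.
x^3/6 + x^2/2 + x - 1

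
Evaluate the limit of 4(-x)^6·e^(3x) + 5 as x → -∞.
The product is a 0·∞ indeterminate form at x → -∞.
Rewrite the product as 4(-x)^6 / e^(-3x) (an ∞/∞ form) and apply L'Hôpital, or use the standard hierarchy e^(3|x|) ≫ |(-x)^6| as x → -∞.
The indeterminate product → 0, so the limit = 5.

Final answer: 5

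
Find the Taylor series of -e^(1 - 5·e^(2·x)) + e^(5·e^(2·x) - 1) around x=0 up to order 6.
x^6·(884·e^(-4)/9 + 10236·e^(4)) + x^5·(-296·e^(-4)/3 + 10304·e^(4)/3) + x^4·(-30·e^(-4) + 3110·e^(4)/3) + x^3·(220·e^(-4)/3 + 820·e^(4)/3) + x^2·(-40·e^(-4) + 60·e^(4)) + x·(10·e^(-4) + 10·e^(4)) - e^(-4) + e^(4)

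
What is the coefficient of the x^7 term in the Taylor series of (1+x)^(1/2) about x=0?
Expand to order 7: (1+x)^(1/2) = 33·x^7/2048 - 21·x^6/1024 + 7·x^5/256 - 5·x^4/128 + x^3/16 - x^2/8 + x/2 + 1 + O(x^8).
The coefficient of x^7 is 33/2048.

Final answer: 33/2048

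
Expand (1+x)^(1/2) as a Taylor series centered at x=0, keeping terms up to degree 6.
-21·x^6/1024 + 7·x^5/256 - 5·x^4/128 + x^3/16 - x^2/8 + x/2 + 1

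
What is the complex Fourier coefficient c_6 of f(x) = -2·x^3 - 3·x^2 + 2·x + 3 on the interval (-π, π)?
Compute the real Fourier coefficients first: a_6 = -1/3, b_6 = -7/9 + 2·π^2/3.
Then c_6 = (a_6 − i·b_6)/2 = -1/6 - i·π^2/3 + 7·i/18.

Final answer: -1/6 - i·π^2/3 + 7·i/18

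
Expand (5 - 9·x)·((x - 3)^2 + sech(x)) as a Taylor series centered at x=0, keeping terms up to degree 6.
-61·x^6/144 - 15·x^5/8 + 25·x^4/24 - 9·x^3/2 + 113·x^2/2 - 120·x + 50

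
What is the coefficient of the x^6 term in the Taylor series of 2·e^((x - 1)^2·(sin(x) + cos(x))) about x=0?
Expand to order 6: 2·e^((x - 1)^2·(sin(x) + cos(x))) = 1069·e·x^6/120 - 17·e·x^5/3 - 37·e·x^4/12 + 19·e·x^3/3 - 2·e·x^2 - 2·e·x + 2·e + O(x^7).
The coefficient of x^6 is 1069·e/120.

Final answer: 1069·e/120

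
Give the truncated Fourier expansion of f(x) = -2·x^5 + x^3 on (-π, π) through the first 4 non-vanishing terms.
(-492 - 4·π^4 + 82·π^2)·sin(x) + (-11·π^2 + 33/2 + 2·π^4)·sin(2·x) + (-4·π^4/3 - 196/81 + 98·π^2/27)·sin(3·x) + (-7·π^2/4 + 21/32 + π^4)·sin(4·x)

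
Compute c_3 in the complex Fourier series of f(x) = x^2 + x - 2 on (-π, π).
Compute the real Fourier coefficients first: a_3 = -4/9, b_3 = 2/3.
Then c_3 = (a_3 − i·b_3)/2 = -2/9 - i/3.

Final answer: -2/9 - i/3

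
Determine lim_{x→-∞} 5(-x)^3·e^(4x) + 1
The product is a 0·∞ indeterminate form at x → -∞.
Rewrite the product as 5(-x)^3 / e^(-4x) (an ∞/∞ form) and apply L'Hôpital, or use the standard hierarchy e^(4|x|) ≫ |(-x)^3| as x → -∞.
The indeterminate product → 0, so the limit = 1.

Final answer: 1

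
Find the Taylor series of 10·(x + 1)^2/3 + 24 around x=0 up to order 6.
10·x^2/3 + 20·x/3 + 82/3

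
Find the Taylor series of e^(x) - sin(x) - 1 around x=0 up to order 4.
x^4/24 + x^3/3 + x^2/2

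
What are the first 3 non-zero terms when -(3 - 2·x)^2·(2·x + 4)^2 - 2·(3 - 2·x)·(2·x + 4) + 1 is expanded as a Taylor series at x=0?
100·x^2 + 52·x - 167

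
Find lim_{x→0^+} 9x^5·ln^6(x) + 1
The product is a 0·∞ indeterminate form at x → 0⁺.
Rewrite the product as 9·ln^6(x) / x^(-5) and apply L'Hôpital, or use the standard hierarchy x^(-5) ≫ |ln x|^6 as x → 0⁺.
The indeterminate product → 0, so the limit = 1.

Final answer: 1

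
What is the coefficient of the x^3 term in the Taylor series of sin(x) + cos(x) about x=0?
Expand to order 3: sin(x) + cos(x) = -x^3/6 - x^2/2 + x + 1 + O(x^4).
The coefficient of x^3 is -1/6.

Final answer: -1/6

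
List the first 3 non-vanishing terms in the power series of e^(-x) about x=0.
x^2/2 - x + 1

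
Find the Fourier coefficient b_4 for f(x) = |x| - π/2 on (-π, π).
b_4 = (1/π) ∫_{-π}^{π} f(x)·sin(4x) dx.
Evaluate the integral (use parity and integration by parts as needed): b_4 = 0.

Final answer: 0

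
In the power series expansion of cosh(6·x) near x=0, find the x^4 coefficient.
Expand to order 4: cosh(6·x) = 54·x^4 + 18·x^2 + 1 + O(x^5).
The coefficient of x^4 is 54.

Final answer: 54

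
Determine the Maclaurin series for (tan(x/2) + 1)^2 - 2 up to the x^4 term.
x^4/24 + x^3/12 + x^2/4 + x - 1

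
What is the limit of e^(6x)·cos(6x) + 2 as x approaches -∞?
Evaluate the dominant behaviour as x → -∞; each term tends to a finite value or vanishes.
Limit = 2.

Final answer: 2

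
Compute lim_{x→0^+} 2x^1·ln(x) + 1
The product is a 0·∞ indeterminate form at x → 0⁺.
Rewrite the product as 2·ln(x) / x^(-1) and apply L'Hôpital, or use the standard hierarchy x^(-1) ≫ |ln x| as x → 0⁺.
The indeterminate product → 0, so the limit = 1.

Final answer: 1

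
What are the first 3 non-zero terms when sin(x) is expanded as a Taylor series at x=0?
x^5/120 - x^3/6 + x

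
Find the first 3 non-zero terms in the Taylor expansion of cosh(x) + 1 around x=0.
x^4/24 + x^2/2 + 2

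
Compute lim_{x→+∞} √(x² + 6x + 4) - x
This is an ∞ − ∞ indeterminate form.
Multiply and divide by the conjugate √(x²+6x + 4) + x; the x² terms cancel, leaving (6x + 4)/(√(x²+6x + 4)+x) → 6/2 = 3.
Limit = 3.

Final answer: 3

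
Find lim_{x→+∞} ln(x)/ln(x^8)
This is an ∞/∞ indeterminate form as x → +∞.
Write ln(x^8) = 8·ln(x), reducing the quotient to 1/8.
Limit = 1/8.

Final answer: 1/8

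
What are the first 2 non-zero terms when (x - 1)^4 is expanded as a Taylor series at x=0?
1 - 4·x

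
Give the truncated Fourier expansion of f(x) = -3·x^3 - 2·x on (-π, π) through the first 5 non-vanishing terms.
(32 - 6·π^2)·sin(x) + (-5/2 + 3·π^2)·sin(2·x) - 2·π^2·sin(3·x) + (7/16 + 3·π^2/2)·sin(4·x) + (-6·π^2/5 - 64/125)·sin(5·x)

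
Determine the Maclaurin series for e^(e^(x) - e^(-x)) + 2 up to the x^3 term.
5·x^3/3 + 2·x^2 + 2·x + 3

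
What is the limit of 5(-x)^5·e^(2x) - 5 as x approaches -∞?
The product is a 0·∞ indeterminate form at x → -∞.
Rewrite the product as 5(-x)^5 / e^(-2x) (an ∞/∞ form) and apply L'Hôpital, or use the standard hierarchy e^(2|x|) ≫ |(-x)^5| as x → -∞.
The indeterminate product → 0, so the limit = -5.

Final answer: -5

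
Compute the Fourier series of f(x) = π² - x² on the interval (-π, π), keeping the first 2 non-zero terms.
4·cos(x) + 2·π^2/3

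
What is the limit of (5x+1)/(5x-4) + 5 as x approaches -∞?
Evaluate the dominant behaviour as x → -∞; each term tends to a finite value or vanishes.
Limit = 6.

Final answer: 6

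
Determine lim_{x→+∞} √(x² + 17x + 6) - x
This is an ∞ − ∞ indeterminate form.
Multiply and divide by the conjugate √(x²+17x + 6) + x; the x² terms cancel, leaving (17x + 6)/(√(x²+17x + 6)+x) → 17/2.
Limit = 17/2.

Final answer: 17/2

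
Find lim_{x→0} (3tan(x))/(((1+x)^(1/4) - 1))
Both numerator and denominator → 0 as x → 0; this is a 0/0 indeterminate form.
Expand each to leading order near x = 0: numerator ~ 3·x, denominator ~ x/4.
The limit of the ratio is 12.

Final answer: 12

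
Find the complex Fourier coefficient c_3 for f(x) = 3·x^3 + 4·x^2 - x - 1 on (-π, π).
Compute the real Fourier coefficients first: a_3 = -16/9, b_3 = -2 + 2·π^2.
Then c_3 = (a_3 − i·b_3)/2 = -8/9 - i·π^2 + i.

Final answer: -8/9 - i·π^2 + i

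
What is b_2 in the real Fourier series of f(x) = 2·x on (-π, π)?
b_2 = (1/π) ∫_{-π}^{π} f(x)·sin(2x) dx.
Evaluate the integral (use parity and integration by parts as needed): b_2 = -2.

Final answer: -2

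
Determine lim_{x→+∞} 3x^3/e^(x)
This is an ∞/∞ indeterminate form as x → +∞.
The exponential denominator e^(x) dominates the polynomial numerator (e^x ≫ x^3 as x → ∞), so the quotient → 0.
Limit = 0.

Final answer: 0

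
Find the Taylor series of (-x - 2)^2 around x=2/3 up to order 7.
64/9 + 16·(x - 2/3)/3 + (x - 2/3)^2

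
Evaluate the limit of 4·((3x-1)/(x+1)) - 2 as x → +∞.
Evaluate the dominant behaviour as x → +∞; each term tends to a finite value or vanishes.
Limit = 10.

Final answer: 10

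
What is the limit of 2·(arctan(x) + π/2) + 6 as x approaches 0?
Direct substitution at x = 0 gives π + 6.

Final answer: π + 6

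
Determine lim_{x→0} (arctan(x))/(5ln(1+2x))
Both numerator and denominator → 0 as x → 0; this is a 0/0 indeterminate form.
Expand each to leading order near x = 0: numerator ~ x, denominator ~ 10·x.
The limit of the ratio is 1/10.

Final answer: 1/10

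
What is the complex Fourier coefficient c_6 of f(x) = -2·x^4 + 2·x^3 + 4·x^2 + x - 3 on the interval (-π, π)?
Compute the real Fourier coefficients first: a_6 = 14/27 - 4·π^2/9, b_6 = -2·π^2/3 - 2/9.
Then c_6 = (a_6 − i·b_6)/2 = -2·π^2/9 + 7/27 + i/9 + i·π^2/3.

Final answer: -2·π^2/9 + 7/27 + i/9 + i·π^2/3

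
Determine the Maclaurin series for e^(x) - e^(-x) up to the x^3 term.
x^3/3 + 2·x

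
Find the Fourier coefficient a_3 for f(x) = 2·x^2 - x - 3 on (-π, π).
a_3 = (1/π) ∫_{-π}^{π} f(x)·cos(3x) dx.
Evaluate the integral (use parity and integration by parts as needed): a_3 = -8/9.

Final answer: -8/9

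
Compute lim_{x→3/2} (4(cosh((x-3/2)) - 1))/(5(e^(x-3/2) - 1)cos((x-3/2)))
Both numerator and denominator → 0 as x → 3/2; this is a 0/0 indeterminate form.
Expand each to leading order near x = 3/2: numerator ~ 2·(x - 3/2)^2, denominator ~ 5·(x - 3/2).
The limit of the ratio is 0.

Final answer: 0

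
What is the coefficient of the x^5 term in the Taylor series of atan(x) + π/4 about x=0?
Expand to order 5: atan(x) + π/4 = x^5/5 - x^3/3 + x + π/4 + O(x^6).
The coefficient of x^5 is 1/5.

Final answer: 1/5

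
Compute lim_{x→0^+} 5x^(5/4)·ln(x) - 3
The product is a 0·∞ indeterminate form at x → 0⁺.
Rewrite the product as 5·ln(x) / x^(-5/4) and apply L'Hôpital, or use the standard hierarchy x^(-5/4) ≫ |ln x| as x → 0⁺.
The indeterminate product → 0, so the limit = -3.

Final answer: -3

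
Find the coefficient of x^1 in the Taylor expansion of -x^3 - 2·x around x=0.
Expand to order 1: -x^3 - 2·x = -2·x + O(x^2).
The coefficient of x^1 is -2.

Final answer: -2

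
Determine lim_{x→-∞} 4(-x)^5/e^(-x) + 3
The quotient is an ∞/∞ indeterminate form as x → -∞.
Compare growth rates of the dominant terms (exponentials ≫ polynomials ≫ logarithms), or apply L'Hôpital's rule; the quotient → 0.
Adding the constant: 0 + 3 = 3. Limit = 3.

Final answer: 3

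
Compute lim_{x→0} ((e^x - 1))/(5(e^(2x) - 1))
Both numerator and denominator → 0 as x → 0; this is a 0/0 indeterminate form.
Expand each to leading order near x = 0: numerator ~ x, denominator ~ 10·x.
The limit of the ratio is 1/10.

Final answer: 1/10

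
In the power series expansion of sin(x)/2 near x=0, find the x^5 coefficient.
Expand to order 5: sin(x)/2 = x^5/240 - x^3/12 + x/2 + O(x^6).
The coefficient of x^5 is 1/240.

Final answer: 1/240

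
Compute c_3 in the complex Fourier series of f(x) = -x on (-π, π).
Compute the real Fourier coefficients first: a_3 = 0, b_3 = -2/3.
Then c_3 = (a_3 − i·b_3)/2 = i/3.

Final answer: i/3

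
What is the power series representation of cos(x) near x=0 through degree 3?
1 - x^2/2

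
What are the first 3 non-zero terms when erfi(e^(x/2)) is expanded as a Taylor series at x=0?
3·e·x^2/(4·√(π)) + e·x/√(π) + erfi(1)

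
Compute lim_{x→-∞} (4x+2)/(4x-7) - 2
Evaluate the dominant behaviour as x → -∞; each term tends to a finite value or vanishes.
Limit = -1.

Final answer: -1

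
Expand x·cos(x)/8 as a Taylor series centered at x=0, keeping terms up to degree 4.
-x^3/16 + x/8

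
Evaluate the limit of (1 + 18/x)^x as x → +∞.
As x → +∞: this is the defining limit (1 + 18/x)^x → e^18.
Limit = e^(18).

Final answer: e^(18)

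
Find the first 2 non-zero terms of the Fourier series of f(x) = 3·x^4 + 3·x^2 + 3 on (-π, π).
(132 - 24·π^2)·cos(x) + 3 + π^2 + 3·π^4/5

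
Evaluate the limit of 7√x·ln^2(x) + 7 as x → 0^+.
The product is a 0·∞ indeterminate form at x → 0⁺.
Rewrite the product as 7·ln^2(x) / x^(-1/2) and apply L'Hôpital, or use the standard hierarchy x^(-1/2) ≫ |ln x|^2 as x → 0⁺.
The indeterminate product → 0, so the limit = 7.

Final answer: 7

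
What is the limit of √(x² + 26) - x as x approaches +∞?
This is an ∞ − ∞ indeterminate form.
Multiply and divide by the conjugate √(x²+26) + x; the x² terms cancel, leaving 26/(√(x²+26)+x) → 0.
Limit = 0.

Final answer: 0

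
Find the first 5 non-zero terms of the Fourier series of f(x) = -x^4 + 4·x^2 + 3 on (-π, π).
(-64 + 8·π^2)·cos(x) + (7 - 2·π^2)·cos(2·x) + (-64/27 + 8·π^2/9)·cos(3·x) + (19/16 - π^2/2)·cos(4·x) - π^4/5 + 3 + 4·π^2/3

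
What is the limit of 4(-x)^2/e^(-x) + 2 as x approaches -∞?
The quotient is an ∞/∞ indeterminate form as x → -∞.
Compare growth rates of the dominant terms (exponentials ≫ polynomials ≫ logarithms), or apply L'Hôpital's rule; the quotient → 0.
Adding the constant: 0 + 2 = 2. Limit = 2.

Final answer: 2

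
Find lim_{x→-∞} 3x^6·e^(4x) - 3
The product is a 0·∞ indeterminate form at x → -∞.
Rewrite the product as 3x^6 / e^(-4x) (an ∞/∞ form) and apply L'Hôpital, or use the standard hierarchy e^(4|x|) ≫ |x^6| as x → -∞.
The indeterminate product → 0, so the limit = -3.

Final answer: -3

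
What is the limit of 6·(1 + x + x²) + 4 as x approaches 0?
Direct substitution at x = 0 gives 10.

Final answer: 10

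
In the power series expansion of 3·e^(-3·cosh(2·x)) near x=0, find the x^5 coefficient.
Expand to order 5: 3·e^(-3·cosh(2·x)) = 48·x^4·e^(-3) - 18·x^2·e^(-3) + 3·e^(-3) + O(x^6).
The coefficient of x^5 is 0.

Final answer: 0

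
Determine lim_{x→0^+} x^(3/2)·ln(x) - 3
The product is a 0·∞ indeterminate form at x → 0⁺.
Rewrite the product as ln(x) / x^(-3/2) and apply L'Hôpital, or use the standard hierarchy x^(-3/2) ≫ |ln x| as x → 0⁺.
The indeterminate product → 0, so the limit = -3.

Final answer: -3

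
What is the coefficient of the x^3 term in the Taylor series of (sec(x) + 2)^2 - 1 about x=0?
Expand to order 3: (sec(x) + 2)^2 - 1 = 3·x^2 + 8 + O(x^4).
The coefficient of x^3 is 0.

Final answer: 0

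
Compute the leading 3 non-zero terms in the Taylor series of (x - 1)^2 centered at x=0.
x^2 - 2·x + 1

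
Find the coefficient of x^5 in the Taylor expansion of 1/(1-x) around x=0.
Expand to order 5: 1/(1-x) = x^5 + x^4 + x^3 + x^2 + x + 1 + O(x^6).
The coefficient of x^5 is 1.

Final answer: 1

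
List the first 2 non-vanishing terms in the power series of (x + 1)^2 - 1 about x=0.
x^2 + 2·x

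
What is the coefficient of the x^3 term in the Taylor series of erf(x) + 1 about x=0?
Expand to order 3: erf(x) + 1 = -2·x^3/(3·√(π)) + 2·x/√(π) + 1 + O(x^4).
The coefficient of x^3 is -2/(3·√(π)).

Final answer: -2/(3·√(π))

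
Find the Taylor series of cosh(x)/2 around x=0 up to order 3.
x^2/4 + 1/2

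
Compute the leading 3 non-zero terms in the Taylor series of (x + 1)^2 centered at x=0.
x^2 + 2·x + 1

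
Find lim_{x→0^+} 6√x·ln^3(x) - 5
The product is a 0·∞ indeterminate form at x → 0⁺.
Rewrite the product as 6·ln^3(x) / x^(-1/2) and apply L'Hôpital, or use the standard hierarchy x^(-1/2) ≫ |ln x|^3 as x → 0⁺.
The indeterminate product → 0, so the limit = -5.

Final answer: -5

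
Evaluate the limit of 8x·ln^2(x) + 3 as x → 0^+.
The product is a 0·∞ indeterminate form at x → 0⁺.
Rewrite the product as 8·ln^2(x) / x^(-1) and apply L'Hôpital, or use the standard hierarchy x^(-1) ≫ |ln x|^2 as x → 0⁺.
The indeterminate product → 0, so the limit = 3.

Final answer: 3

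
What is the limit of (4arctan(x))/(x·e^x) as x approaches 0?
Both numerator and denominator → 0 as x → 0; this is a 0/0 indeterminate form.
Expand each to leading order near x = 0: numerator ~ 4·x, denominator ~ x.
The limit of the ratio is 4.

Final answer: 4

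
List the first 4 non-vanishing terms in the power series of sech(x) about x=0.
-61·x^6/720 + 5·x^4/24 - x^2/2 + 1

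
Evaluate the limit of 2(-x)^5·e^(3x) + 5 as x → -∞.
The product is a 0·∞ indeterminate form at x → -∞.
Rewrite the product as 2(-x)^5 / e^(-3x) (an ∞/∞ form) and apply L'Hôpital, or use the standard hierarchy e^(3|x|) ≫ |(-x)^5| as x → -∞.
The indeterminate product → 0, so the limit = 5.

Final answer: 5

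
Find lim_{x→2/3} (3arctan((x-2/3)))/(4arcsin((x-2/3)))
Both numerator and denominator → 0 as x → 2/3; this is a 0/0 indeterminate form.
Expand each to leading order near x = 2/3: numerator ~ 3·(x - 2/3), denominator ~ 4·(x - 2/3).
The limit of the ratio is 3/4.

Final answer: 3/4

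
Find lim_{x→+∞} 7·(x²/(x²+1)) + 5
Evaluate the dominant behaviour as x → +∞; each term tends to a finite value or vanishes.
Limit = 12.

Final answer: 12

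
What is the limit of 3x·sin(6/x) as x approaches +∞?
As x → +∞: let u = 6/x → 0⁺; then 3·x·sin(6/x) = 3·6·sin(u)/u → 3·6·1 = 18.
Limit = 18.

Final answer: 18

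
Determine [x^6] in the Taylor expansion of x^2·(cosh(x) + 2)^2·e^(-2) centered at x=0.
Expand to order 6: x^2·(cosh(x) + 2)^2·e^(-2) = x^6·e^(-2)/2 + 3·x^4·e^(-2) + 9·x^2·e^(-2) + O(x^7).
The coefficient of x^6 is e^(-2)/2.

Final answer: e^(-2)/2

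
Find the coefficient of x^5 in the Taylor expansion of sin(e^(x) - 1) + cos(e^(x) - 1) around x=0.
Expand to order 5: sin(e^(x) - 1) + cos(e^(x) - 1) = -7·x^5/30 - 11·x^4/24 - x^3/2 + x + 1 + O(x^6).
The coefficient of x^5 is -7/30.

Final answer: -7/30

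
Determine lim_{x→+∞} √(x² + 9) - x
This is an ∞ − ∞ indeterminate form.
Multiply and divide by the conjugate √(x²+9) + x; the x² terms cancel, leaving 9/(√(x²+9)+x) → 0.
Limit = 0.

Final answer: 0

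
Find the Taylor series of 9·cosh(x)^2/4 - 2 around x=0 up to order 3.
9·x^2/4 + 1/4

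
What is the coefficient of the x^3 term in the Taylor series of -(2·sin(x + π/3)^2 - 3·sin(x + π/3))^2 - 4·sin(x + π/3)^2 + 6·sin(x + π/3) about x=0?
-3·(-3 + √(3))^2·(√(3)/(3·(-3 + √(3))) + 2·(3/(2·(-3 + √(3))) - 2·√(3)/(3·(-3 + √(3))))·(2/(-3 + √(3)) - √(3)/(-3 + √(3))) - 8/(3·(-3 + √(3))))/4 - 1/2 + 4·√(3)/3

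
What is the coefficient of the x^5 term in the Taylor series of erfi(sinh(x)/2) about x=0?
Expand to order 5: erfi(sinh(x)/2) = 9·x^5/(160·√(π)) + x^3/(4·√(π)) + x/√(π) + O(x^6).
The coefficient of x^5 is 9/(160·√(π)).

Final answer: 9/(160·√(π))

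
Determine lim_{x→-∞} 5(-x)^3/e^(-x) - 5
The quotient is an ∞/∞ indeterminate form as x → -∞.
Compare growth rates of the dominant terms (exponentials ≫ polynomials ≫ logarithms), or apply L'Hôpital's rule; the quotient → 0.
Adding the constant: 0 - 5 = -5. Limit = -5.

Final answer: -5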